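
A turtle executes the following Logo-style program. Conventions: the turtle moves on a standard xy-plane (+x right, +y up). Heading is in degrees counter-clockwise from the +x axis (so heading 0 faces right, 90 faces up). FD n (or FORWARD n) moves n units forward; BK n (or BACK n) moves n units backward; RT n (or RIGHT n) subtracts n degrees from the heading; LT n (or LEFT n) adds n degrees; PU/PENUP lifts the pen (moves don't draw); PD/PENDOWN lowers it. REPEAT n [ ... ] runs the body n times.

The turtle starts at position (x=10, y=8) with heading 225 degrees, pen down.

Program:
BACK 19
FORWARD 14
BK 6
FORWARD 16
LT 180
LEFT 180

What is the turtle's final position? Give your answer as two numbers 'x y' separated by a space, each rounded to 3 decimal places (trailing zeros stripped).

Executing turtle program step by step:
Start: pos=(10,8), heading=225, pen down
BK 19: (10,8) -> (23.435,21.435) [heading=225, draw]
FD 14: (23.435,21.435) -> (13.536,11.536) [heading=225, draw]
BK 6: (13.536,11.536) -> (17.778,15.778) [heading=225, draw]
FD 16: (17.778,15.778) -> (6.464,4.464) [heading=225, draw]
LT 180: heading 225 -> 45
LT 180: heading 45 -> 225
Final: pos=(6.464,4.464), heading=225, 4 segment(s) drawn

Answer: 6.464 4.464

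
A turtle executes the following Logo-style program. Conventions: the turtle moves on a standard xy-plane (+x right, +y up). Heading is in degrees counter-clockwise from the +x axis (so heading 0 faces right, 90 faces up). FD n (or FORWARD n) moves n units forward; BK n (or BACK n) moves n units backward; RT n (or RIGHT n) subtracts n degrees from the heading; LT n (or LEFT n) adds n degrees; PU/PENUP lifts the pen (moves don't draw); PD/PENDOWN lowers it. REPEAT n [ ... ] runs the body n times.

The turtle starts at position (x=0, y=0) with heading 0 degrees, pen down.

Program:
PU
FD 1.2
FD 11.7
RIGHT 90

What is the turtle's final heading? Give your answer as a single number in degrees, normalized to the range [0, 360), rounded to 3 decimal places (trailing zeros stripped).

Answer: 270

Derivation:
Executing turtle program step by step:
Start: pos=(0,0), heading=0, pen down
PU: pen up
FD 1.2: (0,0) -> (1.2,0) [heading=0, move]
FD 11.7: (1.2,0) -> (12.9,0) [heading=0, move]
RT 90: heading 0 -> 270
Final: pos=(12.9,0), heading=270, 0 segment(s) drawn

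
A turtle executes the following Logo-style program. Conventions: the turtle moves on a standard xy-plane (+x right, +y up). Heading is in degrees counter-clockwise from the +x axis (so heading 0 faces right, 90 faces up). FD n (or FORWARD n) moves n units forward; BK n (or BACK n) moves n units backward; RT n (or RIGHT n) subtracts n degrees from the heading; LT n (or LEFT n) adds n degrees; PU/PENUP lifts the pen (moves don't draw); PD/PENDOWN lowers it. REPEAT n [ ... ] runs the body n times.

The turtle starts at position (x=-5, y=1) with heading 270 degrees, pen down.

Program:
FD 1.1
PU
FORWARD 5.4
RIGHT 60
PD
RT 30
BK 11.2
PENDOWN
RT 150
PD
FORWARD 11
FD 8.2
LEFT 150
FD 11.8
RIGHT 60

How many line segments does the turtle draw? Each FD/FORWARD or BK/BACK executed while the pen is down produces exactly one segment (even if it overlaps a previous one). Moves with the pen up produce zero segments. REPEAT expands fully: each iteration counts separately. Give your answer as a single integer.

Answer: 5

Derivation:
Executing turtle program step by step:
Start: pos=(-5,1), heading=270, pen down
FD 1.1: (-5,1) -> (-5,-0.1) [heading=270, draw]
PU: pen up
FD 5.4: (-5,-0.1) -> (-5,-5.5) [heading=270, move]
RT 60: heading 270 -> 210
PD: pen down
RT 30: heading 210 -> 180
BK 11.2: (-5,-5.5) -> (6.2,-5.5) [heading=180, draw]
PD: pen down
RT 150: heading 180 -> 30
PD: pen down
FD 11: (6.2,-5.5) -> (15.726,0) [heading=30, draw]
FD 8.2: (15.726,0) -> (22.828,4.1) [heading=30, draw]
LT 150: heading 30 -> 180
FD 11.8: (22.828,4.1) -> (11.028,4.1) [heading=180, draw]
RT 60: heading 180 -> 120
Final: pos=(11.028,4.1), heading=120, 5 segment(s) drawn
Segments drawn: 5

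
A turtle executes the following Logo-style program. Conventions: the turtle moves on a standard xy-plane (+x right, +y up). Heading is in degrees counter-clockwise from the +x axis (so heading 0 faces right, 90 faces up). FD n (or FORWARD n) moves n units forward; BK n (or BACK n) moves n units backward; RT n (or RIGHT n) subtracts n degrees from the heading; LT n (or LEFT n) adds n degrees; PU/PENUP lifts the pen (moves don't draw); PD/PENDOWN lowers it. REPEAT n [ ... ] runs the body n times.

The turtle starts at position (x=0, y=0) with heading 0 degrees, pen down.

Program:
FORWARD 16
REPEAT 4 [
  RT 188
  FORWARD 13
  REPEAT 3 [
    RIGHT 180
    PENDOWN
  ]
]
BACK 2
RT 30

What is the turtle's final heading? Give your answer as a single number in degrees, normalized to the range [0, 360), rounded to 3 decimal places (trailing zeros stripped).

Executing turtle program step by step:
Start: pos=(0,0), heading=0, pen down
FD 16: (0,0) -> (16,0) [heading=0, draw]
REPEAT 4 [
  -- iteration 1/4 --
  RT 188: heading 0 -> 172
  FD 13: (16,0) -> (3.127,1.809) [heading=172, draw]
  REPEAT 3 [
    -- iteration 1/3 --
    RT 180: heading 172 -> 352
    PD: pen down
    -- iteration 2/3 --
    RT 180: heading 352 -> 172
    PD: pen down
    -- iteration 3/3 --
    RT 180: heading 172 -> 352
    PD: pen down
  ]
  -- iteration 2/4 --
  RT 188: heading 352 -> 164
  FD 13: (3.127,1.809) -> (-9.37,5.393) [heading=164, draw]
  REPEAT 3 [
    -- iteration 1/3 --
    RT 180: heading 164 -> 344
    PD: pen down
    -- iteration 2/3 --
    RT 180: heading 344 -> 164
    PD: pen down
    -- iteration 3/3 --
    RT 180: heading 164 -> 344
    PD: pen down
  ]
  -- iteration 3/4 --
  RT 188: heading 344 -> 156
  FD 13: (-9.37,5.393) -> (-21.246,10.68) [heading=156, draw]
  REPEAT 3 [
    -- iteration 1/3 --
    RT 180: heading 156 -> 336
    PD: pen down
    -- iteration 2/3 --
    RT 180: heading 336 -> 156
    PD: pen down
    -- iteration 3/3 --
    RT 180: heading 156 -> 336
    PD: pen down
  ]
  -- iteration 4/4 --
  RT 188: heading 336 -> 148
  FD 13: (-21.246,10.68) -> (-32.271,17.569) [heading=148, draw]
  REPEAT 3 [
    -- iteration 1/3 --
    RT 180: heading 148 -> 328
    PD: pen down
    -- iteration 2/3 --
    RT 180: heading 328 -> 148
    PD: pen down
    -- iteration 3/3 --
    RT 180: heading 148 -> 328
    PD: pen down
  ]
]
BK 2: (-32.271,17.569) -> (-33.967,18.629) [heading=328, draw]
RT 30: heading 328 -> 298
Final: pos=(-33.967,18.629), heading=298, 6 segment(s) drawn

Answer: 298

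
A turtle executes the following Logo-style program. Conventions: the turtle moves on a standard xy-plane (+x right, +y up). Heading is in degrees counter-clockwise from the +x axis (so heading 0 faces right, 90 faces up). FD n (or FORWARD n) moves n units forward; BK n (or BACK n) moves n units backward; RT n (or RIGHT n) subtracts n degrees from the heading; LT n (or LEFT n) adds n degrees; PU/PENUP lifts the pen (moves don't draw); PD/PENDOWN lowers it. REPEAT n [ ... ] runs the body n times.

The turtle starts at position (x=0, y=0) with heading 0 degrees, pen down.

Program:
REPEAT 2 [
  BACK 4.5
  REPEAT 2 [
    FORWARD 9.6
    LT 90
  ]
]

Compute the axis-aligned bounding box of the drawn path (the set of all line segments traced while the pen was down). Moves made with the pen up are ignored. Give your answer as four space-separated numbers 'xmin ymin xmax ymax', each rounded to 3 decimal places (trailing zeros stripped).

Executing turtle program step by step:
Start: pos=(0,0), heading=0, pen down
REPEAT 2 [
  -- iteration 1/2 --
  BK 4.5: (0,0) -> (-4.5,0) [heading=0, draw]
  REPEAT 2 [
    -- iteration 1/2 --
    FD 9.6: (-4.5,0) -> (5.1,0) [heading=0, draw]
    LT 90: heading 0 -> 90
    -- iteration 2/2 --
    FD 9.6: (5.1,0) -> (5.1,9.6) [heading=90, draw]
    LT 90: heading 90 -> 180
  ]
  -- iteration 2/2 --
  BK 4.5: (5.1,9.6) -> (9.6,9.6) [heading=180, draw]
  REPEAT 2 [
    -- iteration 1/2 --
    FD 9.6: (9.6,9.6) -> (0,9.6) [heading=180, draw]
    LT 90: heading 180 -> 270
    -- iteration 2/2 --
    FD 9.6: (0,9.6) -> (0,0) [heading=270, draw]
    LT 90: heading 270 -> 0
  ]
]
Final: pos=(0,0), heading=0, 6 segment(s) drawn

Segment endpoints: x in {-4.5, 0, 0, 0, 5.1, 5.1, 9.6}, y in {0, 0, 9.6, 9.6}
xmin=-4.5, ymin=0, xmax=9.6, ymax=9.6

Answer: -4.5 0 9.6 9.6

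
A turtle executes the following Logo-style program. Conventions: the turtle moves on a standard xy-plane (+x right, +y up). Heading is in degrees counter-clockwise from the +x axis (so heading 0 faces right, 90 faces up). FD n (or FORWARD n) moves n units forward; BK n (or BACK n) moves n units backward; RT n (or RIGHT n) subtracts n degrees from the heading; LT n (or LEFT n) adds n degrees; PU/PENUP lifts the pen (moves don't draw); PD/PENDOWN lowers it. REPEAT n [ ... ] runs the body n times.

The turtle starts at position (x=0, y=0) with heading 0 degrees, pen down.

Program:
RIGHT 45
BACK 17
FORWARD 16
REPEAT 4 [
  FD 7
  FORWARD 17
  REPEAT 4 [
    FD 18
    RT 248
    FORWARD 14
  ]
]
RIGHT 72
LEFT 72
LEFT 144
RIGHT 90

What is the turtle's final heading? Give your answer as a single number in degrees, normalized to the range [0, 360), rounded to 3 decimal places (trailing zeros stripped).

Answer: 1

Derivation:
Executing turtle program step by step:
Start: pos=(0,0), heading=0, pen down
RT 45: heading 0 -> 315
BK 17: (0,0) -> (-12.021,12.021) [heading=315, draw]
FD 16: (-12.021,12.021) -> (-0.707,0.707) [heading=315, draw]
REPEAT 4 [
  -- iteration 1/4 --
  FD 7: (-0.707,0.707) -> (4.243,-4.243) [heading=315, draw]
  FD 17: (4.243,-4.243) -> (16.263,-16.263) [heading=315, draw]
  REPEAT 4 [
    -- iteration 1/4 --
    FD 18: (16.263,-16.263) -> (28.991,-28.991) [heading=315, draw]
    RT 248: heading 315 -> 67
    FD 14: (28.991,-28.991) -> (34.462,-16.104) [heading=67, draw]
    -- iteration 2/4 --
    FD 18: (34.462,-16.104) -> (41.495,0.465) [heading=67, draw]
    RT 248: heading 67 -> 179
    FD 14: (41.495,0.465) -> (27.497,0.709) [heading=179, draw]
    -- iteration 3/4 --
    FD 18: (27.497,0.709) -> (9.5,1.023) [heading=179, draw]
    RT 248: heading 179 -> 291
    FD 14: (9.5,1.023) -> (14.517,-12.047) [heading=291, draw]
    -- iteration 4/4 --
    FD 18: (14.517,-12.047) -> (20.967,-28.851) [heading=291, draw]
    RT 248: heading 291 -> 43
    FD 14: (20.967,-28.851) -> (31.206,-19.303) [heading=43, draw]
  ]
  -- iteration 2/4 --
  FD 7: (31.206,-19.303) -> (36.326,-14.529) [heading=43, draw]
  FD 17: (36.326,-14.529) -> (48.759,-2.935) [heading=43, draw]
  REPEAT 4 [
    -- iteration 1/4 --
    FD 18: (48.759,-2.935) -> (61.923,9.341) [heading=43, draw]
    RT 248: heading 43 -> 155
    FD 14: (61.923,9.341) -> (49.235,15.257) [heading=155, draw]
    -- iteration 2/4 --
    FD 18: (49.235,15.257) -> (32.921,22.864) [heading=155, draw]
    RT 248: heading 155 -> 267
    FD 14: (32.921,22.864) -> (32.189,8.884) [heading=267, draw]
    -- iteration 3/4 --
    FD 18: (32.189,8.884) -> (31.247,-9.092) [heading=267, draw]
    RT 248: heading 267 -> 19
    FD 14: (31.247,-9.092) -> (44.484,-4.534) [heading=19, draw]
    -- iteration 4/4 --
    FD 18: (44.484,-4.534) -> (61.503,1.326) [heading=19, draw]
    RT 248: heading 19 -> 131
    FD 14: (61.503,1.326) -> (52.318,11.892) [heading=131, draw]
  ]
  -- iteration 3/4 --
  FD 7: (52.318,11.892) -> (47.726,17.175) [heading=131, draw]
  FD 17: (47.726,17.175) -> (36.573,30.005) [heading=131, draw]
  REPEAT 4 [
    -- iteration 1/4 --
    FD 18: (36.573,30.005) -> (24.764,43.59) [heading=131, draw]
    RT 248: heading 131 -> 243
    FD 14: (24.764,43.59) -> (18.408,31.116) [heading=243, draw]
    -- iteration 2/4 --
    FD 18: (18.408,31.116) -> (10.236,15.078) [heading=243, draw]
    RT 248: heading 243 -> 355
    FD 14: (10.236,15.078) -> (24.183,13.858) [heading=355, draw]
    -- iteration 3/4 --
    FD 18: (24.183,13.858) -> (42.114,12.289) [heading=355, draw]
    RT 248: heading 355 -> 107
    FD 14: (42.114,12.289) -> (38.021,25.677) [heading=107, draw]
    -- iteration 4/4 --
    FD 18: (38.021,25.677) -> (32.759,42.891) [heading=107, draw]
    RT 248: heading 107 -> 219
    FD 14: (32.759,42.891) -> (21.879,34.08) [heading=219, draw]
  ]
  -- iteration 4/4 --
  FD 7: (21.879,34.08) -> (16.438,29.675) [heading=219, draw]
  FD 17: (16.438,29.675) -> (3.227,18.977) [heading=219, draw]
  REPEAT 4 [
    -- iteration 1/4 --
    FD 18: (3.227,18.977) -> (-10.762,7.649) [heading=219, draw]
    RT 248: heading 219 -> 331
    FD 14: (-10.762,7.649) -> (1.483,0.861) [heading=331, draw]
    -- iteration 2/4 --
    FD 18: (1.483,0.861) -> (17.226,-7.865) [heading=331, draw]
    RT 248: heading 331 -> 83
    FD 14: (17.226,-7.865) -> (18.932,6.031) [heading=83, draw]
    -- iteration 3/4 --
    FD 18: (18.932,6.031) -> (21.126,23.896) [heading=83, draw]
    RT 248: heading 83 -> 195
    FD 14: (21.126,23.896) -> (7.603,20.273) [heading=195, draw]
    -- iteration 4/4 --
    FD 18: (7.603,20.273) -> (-9.784,15.614) [heading=195, draw]
    RT 248: heading 195 -> 307
    FD 14: (-9.784,15.614) -> (-1.358,4.433) [heading=307, draw]
  ]
]
RT 72: heading 307 -> 235
LT 72: heading 235 -> 307
LT 144: heading 307 -> 91
RT 90: heading 91 -> 1
Final: pos=(-1.358,4.433), heading=1, 42 segment(s) drawn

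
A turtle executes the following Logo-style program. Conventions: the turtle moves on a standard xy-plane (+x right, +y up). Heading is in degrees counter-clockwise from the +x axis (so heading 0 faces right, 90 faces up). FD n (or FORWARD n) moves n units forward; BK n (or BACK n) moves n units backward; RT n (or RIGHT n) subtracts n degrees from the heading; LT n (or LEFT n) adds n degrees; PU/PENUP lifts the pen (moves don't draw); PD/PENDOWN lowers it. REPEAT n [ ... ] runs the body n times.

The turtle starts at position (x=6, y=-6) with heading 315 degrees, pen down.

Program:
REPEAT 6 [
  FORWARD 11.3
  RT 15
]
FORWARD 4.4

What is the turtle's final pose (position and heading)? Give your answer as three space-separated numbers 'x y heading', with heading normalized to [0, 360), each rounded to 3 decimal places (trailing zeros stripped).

Executing turtle program step by step:
Start: pos=(6,-6), heading=315, pen down
REPEAT 6 [
  -- iteration 1/6 --
  FD 11.3: (6,-6) -> (13.99,-13.99) [heading=315, draw]
  RT 15: heading 315 -> 300
  -- iteration 2/6 --
  FD 11.3: (13.99,-13.99) -> (19.64,-23.776) [heading=300, draw]
  RT 15: heading 300 -> 285
  -- iteration 3/6 --
  FD 11.3: (19.64,-23.776) -> (22.565,-34.691) [heading=285, draw]
  RT 15: heading 285 -> 270
  -- iteration 4/6 --
  FD 11.3: (22.565,-34.691) -> (22.565,-45.991) [heading=270, draw]
  RT 15: heading 270 -> 255
  -- iteration 5/6 --
  FD 11.3: (22.565,-45.991) -> (19.64,-56.906) [heading=255, draw]
  RT 15: heading 255 -> 240
  -- iteration 6/6 --
  FD 11.3: (19.64,-56.906) -> (13.99,-66.692) [heading=240, draw]
  RT 15: heading 240 -> 225
]
FD 4.4: (13.99,-66.692) -> (10.879,-69.804) [heading=225, draw]
Final: pos=(10.879,-69.804), heading=225, 7 segment(s) drawn

Answer: 10.879 -69.804 225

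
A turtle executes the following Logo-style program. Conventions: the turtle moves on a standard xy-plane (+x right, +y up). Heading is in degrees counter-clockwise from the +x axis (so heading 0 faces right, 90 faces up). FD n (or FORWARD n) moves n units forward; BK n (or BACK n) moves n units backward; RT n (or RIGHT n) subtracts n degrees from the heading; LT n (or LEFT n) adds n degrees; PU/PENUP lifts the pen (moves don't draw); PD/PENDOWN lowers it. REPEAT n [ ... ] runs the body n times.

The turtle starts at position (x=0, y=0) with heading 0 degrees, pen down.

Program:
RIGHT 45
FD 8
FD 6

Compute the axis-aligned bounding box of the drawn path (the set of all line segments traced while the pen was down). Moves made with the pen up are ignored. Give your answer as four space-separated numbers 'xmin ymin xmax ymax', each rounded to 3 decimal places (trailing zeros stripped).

Executing turtle program step by step:
Start: pos=(0,0), heading=0, pen down
RT 45: heading 0 -> 315
FD 8: (0,0) -> (5.657,-5.657) [heading=315, draw]
FD 6: (5.657,-5.657) -> (9.899,-9.899) [heading=315, draw]
Final: pos=(9.899,-9.899), heading=315, 2 segment(s) drawn

Segment endpoints: x in {0, 5.657, 9.899}, y in {-9.899, -5.657, 0}
xmin=0, ymin=-9.899, xmax=9.899, ymax=0

Answer: 0 -9.899 9.899 0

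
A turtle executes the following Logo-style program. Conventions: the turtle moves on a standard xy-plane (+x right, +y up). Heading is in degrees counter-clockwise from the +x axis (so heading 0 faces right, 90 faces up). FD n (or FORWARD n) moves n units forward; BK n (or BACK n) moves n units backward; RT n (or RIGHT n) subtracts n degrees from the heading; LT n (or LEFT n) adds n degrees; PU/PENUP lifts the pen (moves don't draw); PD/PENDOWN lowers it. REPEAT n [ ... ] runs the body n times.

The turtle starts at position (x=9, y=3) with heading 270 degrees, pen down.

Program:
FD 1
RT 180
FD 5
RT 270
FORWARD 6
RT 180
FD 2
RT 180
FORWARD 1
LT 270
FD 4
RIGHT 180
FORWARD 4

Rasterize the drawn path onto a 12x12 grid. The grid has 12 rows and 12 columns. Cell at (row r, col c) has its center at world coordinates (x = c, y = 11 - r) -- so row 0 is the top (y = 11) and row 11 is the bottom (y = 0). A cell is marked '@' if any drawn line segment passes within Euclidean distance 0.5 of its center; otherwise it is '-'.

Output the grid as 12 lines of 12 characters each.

Answer: ----@-------
----@-------
----@-------
----@-------
---@@@@@@@--
---------@--
---------@--
---------@--
---------@--
---------@--
------------
------------

Derivation:
Segment 0: (9,3) -> (9,2)
Segment 1: (9,2) -> (9,7)
Segment 2: (9,7) -> (3,7)
Segment 3: (3,7) -> (5,7)
Segment 4: (5,7) -> (4,7)
Segment 5: (4,7) -> (4,11)
Segment 6: (4,11) -> (4,7)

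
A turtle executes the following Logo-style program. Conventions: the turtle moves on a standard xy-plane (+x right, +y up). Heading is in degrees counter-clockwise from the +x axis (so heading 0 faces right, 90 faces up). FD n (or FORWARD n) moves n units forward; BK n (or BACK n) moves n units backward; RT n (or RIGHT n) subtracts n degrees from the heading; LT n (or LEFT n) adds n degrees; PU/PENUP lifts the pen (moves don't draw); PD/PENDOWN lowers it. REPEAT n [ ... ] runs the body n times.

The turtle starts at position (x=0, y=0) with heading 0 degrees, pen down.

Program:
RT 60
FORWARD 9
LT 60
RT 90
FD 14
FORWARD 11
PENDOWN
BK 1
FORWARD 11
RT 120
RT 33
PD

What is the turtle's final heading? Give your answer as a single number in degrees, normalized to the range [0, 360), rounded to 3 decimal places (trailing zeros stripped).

Answer: 117

Derivation:
Executing turtle program step by step:
Start: pos=(0,0), heading=0, pen down
RT 60: heading 0 -> 300
FD 9: (0,0) -> (4.5,-7.794) [heading=300, draw]
LT 60: heading 300 -> 0
RT 90: heading 0 -> 270
FD 14: (4.5,-7.794) -> (4.5,-21.794) [heading=270, draw]
FD 11: (4.5,-21.794) -> (4.5,-32.794) [heading=270, draw]
PD: pen down
BK 1: (4.5,-32.794) -> (4.5,-31.794) [heading=270, draw]
FD 11: (4.5,-31.794) -> (4.5,-42.794) [heading=270, draw]
RT 120: heading 270 -> 150
RT 33: heading 150 -> 117
PD: pen down
Final: pos=(4.5,-42.794), heading=117, 5 segment(s) drawn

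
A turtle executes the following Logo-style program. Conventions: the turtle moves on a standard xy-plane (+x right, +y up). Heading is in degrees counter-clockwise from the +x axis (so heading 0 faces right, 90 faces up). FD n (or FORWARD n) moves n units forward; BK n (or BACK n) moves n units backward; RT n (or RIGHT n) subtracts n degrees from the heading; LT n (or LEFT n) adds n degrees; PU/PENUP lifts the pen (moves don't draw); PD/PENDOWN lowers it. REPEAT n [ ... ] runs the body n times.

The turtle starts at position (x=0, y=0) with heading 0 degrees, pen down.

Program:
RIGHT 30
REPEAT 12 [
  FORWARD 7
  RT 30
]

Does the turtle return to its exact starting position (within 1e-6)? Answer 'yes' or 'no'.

Answer: yes

Derivation:
Executing turtle program step by step:
Start: pos=(0,0), heading=0, pen down
RT 30: heading 0 -> 330
REPEAT 12 [
  -- iteration 1/12 --
  FD 7: (0,0) -> (6.062,-3.5) [heading=330, draw]
  RT 30: heading 330 -> 300
  -- iteration 2/12 --
  FD 7: (6.062,-3.5) -> (9.562,-9.562) [heading=300, draw]
  RT 30: heading 300 -> 270
  -- iteration 3/12 --
  FD 7: (9.562,-9.562) -> (9.562,-16.562) [heading=270, draw]
  RT 30: heading 270 -> 240
  -- iteration 4/12 --
  FD 7: (9.562,-16.562) -> (6.062,-22.624) [heading=240, draw]
  RT 30: heading 240 -> 210
  -- iteration 5/12 --
  FD 7: (6.062,-22.624) -> (0,-26.124) [heading=210, draw]
  RT 30: heading 210 -> 180
  -- iteration 6/12 --
  FD 7: (0,-26.124) -> (-7,-26.124) [heading=180, draw]
  RT 30: heading 180 -> 150
  -- iteration 7/12 --
  FD 7: (-7,-26.124) -> (-13.062,-22.624) [heading=150, draw]
  RT 30: heading 150 -> 120
  -- iteration 8/12 --
  FD 7: (-13.062,-22.624) -> (-16.562,-16.562) [heading=120, draw]
  RT 30: heading 120 -> 90
  -- iteration 9/12 --
  FD 7: (-16.562,-16.562) -> (-16.562,-9.562) [heading=90, draw]
  RT 30: heading 90 -> 60
  -- iteration 10/12 --
  FD 7: (-16.562,-9.562) -> (-13.062,-3.5) [heading=60, draw]
  RT 30: heading 60 -> 30
  -- iteration 11/12 --
  FD 7: (-13.062,-3.5) -> (-7,0) [heading=30, draw]
  RT 30: heading 30 -> 0
  -- iteration 12/12 --
  FD 7: (-7,0) -> (0,0) [heading=0, draw]
  RT 30: heading 0 -> 330
]
Final: pos=(0,0), heading=330, 12 segment(s) drawn

Start position: (0, 0)
Final position: (0, 0)
Distance = 0; < 1e-6 -> CLOSED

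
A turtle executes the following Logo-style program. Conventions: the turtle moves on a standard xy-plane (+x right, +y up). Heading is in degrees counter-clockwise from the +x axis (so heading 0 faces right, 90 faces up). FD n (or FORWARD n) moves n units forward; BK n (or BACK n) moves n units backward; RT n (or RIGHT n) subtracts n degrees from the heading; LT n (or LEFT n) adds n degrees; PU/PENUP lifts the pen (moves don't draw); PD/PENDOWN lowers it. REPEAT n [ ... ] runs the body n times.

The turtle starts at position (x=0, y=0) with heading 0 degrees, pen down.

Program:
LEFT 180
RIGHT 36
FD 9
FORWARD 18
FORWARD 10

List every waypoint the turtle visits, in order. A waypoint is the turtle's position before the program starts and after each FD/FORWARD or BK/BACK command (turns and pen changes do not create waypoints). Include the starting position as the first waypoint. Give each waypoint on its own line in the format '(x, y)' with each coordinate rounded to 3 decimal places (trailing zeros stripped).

Answer: (0, 0)
(-7.281, 5.29)
(-21.843, 15.87)
(-29.934, 21.748)

Derivation:
Executing turtle program step by step:
Start: pos=(0,0), heading=0, pen down
LT 180: heading 0 -> 180
RT 36: heading 180 -> 144
FD 9: (0,0) -> (-7.281,5.29) [heading=144, draw]
FD 18: (-7.281,5.29) -> (-21.843,15.87) [heading=144, draw]
FD 10: (-21.843,15.87) -> (-29.934,21.748) [heading=144, draw]
Final: pos=(-29.934,21.748), heading=144, 3 segment(s) drawn
Waypoints (4 total):
(0, 0)
(-7.281, 5.29)
(-21.843, 15.87)
(-29.934, 21.748)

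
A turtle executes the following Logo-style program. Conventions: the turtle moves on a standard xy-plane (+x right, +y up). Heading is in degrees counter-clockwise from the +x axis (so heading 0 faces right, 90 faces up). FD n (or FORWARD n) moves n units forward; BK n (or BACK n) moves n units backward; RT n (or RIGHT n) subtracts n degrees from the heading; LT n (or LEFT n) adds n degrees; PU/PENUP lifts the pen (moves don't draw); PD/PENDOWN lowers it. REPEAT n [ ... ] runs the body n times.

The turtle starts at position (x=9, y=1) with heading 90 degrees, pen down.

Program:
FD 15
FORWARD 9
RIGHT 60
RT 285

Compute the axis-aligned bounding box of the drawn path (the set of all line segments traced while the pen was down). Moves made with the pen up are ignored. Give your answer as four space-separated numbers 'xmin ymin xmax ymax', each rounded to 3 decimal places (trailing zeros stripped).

Answer: 9 1 9 25

Derivation:
Executing turtle program step by step:
Start: pos=(9,1), heading=90, pen down
FD 15: (9,1) -> (9,16) [heading=90, draw]
FD 9: (9,16) -> (9,25) [heading=90, draw]
RT 60: heading 90 -> 30
RT 285: heading 30 -> 105
Final: pos=(9,25), heading=105, 2 segment(s) drawn

Segment endpoints: x in {9, 9}, y in {1, 16, 25}
xmin=9, ymin=1, xmax=9, ymax=25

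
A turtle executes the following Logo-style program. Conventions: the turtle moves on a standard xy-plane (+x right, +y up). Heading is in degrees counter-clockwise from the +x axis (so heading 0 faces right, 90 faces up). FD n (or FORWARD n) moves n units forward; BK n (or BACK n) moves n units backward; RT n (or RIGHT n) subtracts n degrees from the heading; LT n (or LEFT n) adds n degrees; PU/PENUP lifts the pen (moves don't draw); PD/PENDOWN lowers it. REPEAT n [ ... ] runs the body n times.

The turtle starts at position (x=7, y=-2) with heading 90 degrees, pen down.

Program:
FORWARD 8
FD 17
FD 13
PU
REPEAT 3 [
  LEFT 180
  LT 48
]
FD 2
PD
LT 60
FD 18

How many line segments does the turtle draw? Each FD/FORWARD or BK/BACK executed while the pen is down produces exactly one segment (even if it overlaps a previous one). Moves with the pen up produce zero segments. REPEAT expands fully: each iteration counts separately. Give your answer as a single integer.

Answer: 4

Derivation:
Executing turtle program step by step:
Start: pos=(7,-2), heading=90, pen down
FD 8: (7,-2) -> (7,6) [heading=90, draw]
FD 17: (7,6) -> (7,23) [heading=90, draw]
FD 13: (7,23) -> (7,36) [heading=90, draw]
PU: pen up
REPEAT 3 [
  -- iteration 1/3 --
  LT 180: heading 90 -> 270
  LT 48: heading 270 -> 318
  -- iteration 2/3 --
  LT 180: heading 318 -> 138
  LT 48: heading 138 -> 186
  -- iteration 3/3 --
  LT 180: heading 186 -> 6
  LT 48: heading 6 -> 54
]
FD 2: (7,36) -> (8.176,37.618) [heading=54, move]
PD: pen down
LT 60: heading 54 -> 114
FD 18: (8.176,37.618) -> (0.854,54.062) [heading=114, draw]
Final: pos=(0.854,54.062), heading=114, 4 segment(s) drawn
Segments drawn: 4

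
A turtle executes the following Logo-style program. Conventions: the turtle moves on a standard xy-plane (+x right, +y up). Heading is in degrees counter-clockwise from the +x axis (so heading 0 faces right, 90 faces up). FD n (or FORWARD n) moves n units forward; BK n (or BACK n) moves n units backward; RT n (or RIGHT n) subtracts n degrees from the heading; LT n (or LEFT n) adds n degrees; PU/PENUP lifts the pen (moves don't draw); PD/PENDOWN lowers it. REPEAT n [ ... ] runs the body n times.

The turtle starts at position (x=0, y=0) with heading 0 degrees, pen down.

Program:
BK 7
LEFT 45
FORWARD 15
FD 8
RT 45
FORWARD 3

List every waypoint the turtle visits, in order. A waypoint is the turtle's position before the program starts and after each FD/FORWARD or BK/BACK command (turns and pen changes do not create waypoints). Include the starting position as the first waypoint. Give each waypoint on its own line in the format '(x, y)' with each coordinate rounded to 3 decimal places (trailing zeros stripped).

Answer: (0, 0)
(-7, 0)
(3.607, 10.607)
(9.263, 16.263)
(12.263, 16.263)

Derivation:
Executing turtle program step by step:
Start: pos=(0,0), heading=0, pen down
BK 7: (0,0) -> (-7,0) [heading=0, draw]
LT 45: heading 0 -> 45
FD 15: (-7,0) -> (3.607,10.607) [heading=45, draw]
FD 8: (3.607,10.607) -> (9.263,16.263) [heading=45, draw]
RT 45: heading 45 -> 0
FD 3: (9.263,16.263) -> (12.263,16.263) [heading=0, draw]
Final: pos=(12.263,16.263), heading=0, 4 segment(s) drawn
Waypoints (5 total):
(0, 0)
(-7, 0)
(3.607, 10.607)
(9.263, 16.263)
(12.263, 16.263)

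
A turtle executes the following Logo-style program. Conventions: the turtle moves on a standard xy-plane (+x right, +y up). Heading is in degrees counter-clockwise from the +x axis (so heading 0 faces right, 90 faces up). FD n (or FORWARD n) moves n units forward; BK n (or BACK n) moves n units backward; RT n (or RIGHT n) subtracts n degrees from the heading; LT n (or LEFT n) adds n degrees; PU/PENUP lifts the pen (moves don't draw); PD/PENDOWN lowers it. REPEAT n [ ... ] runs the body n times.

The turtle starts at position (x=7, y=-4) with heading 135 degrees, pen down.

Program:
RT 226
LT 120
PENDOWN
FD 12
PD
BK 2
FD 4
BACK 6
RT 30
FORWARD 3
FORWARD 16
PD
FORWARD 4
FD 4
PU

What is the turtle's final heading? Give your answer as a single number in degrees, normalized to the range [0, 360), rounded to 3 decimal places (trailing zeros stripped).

Answer: 359

Derivation:
Executing turtle program step by step:
Start: pos=(7,-4), heading=135, pen down
RT 226: heading 135 -> 269
LT 120: heading 269 -> 29
PD: pen down
FD 12: (7,-4) -> (17.495,1.818) [heading=29, draw]
PD: pen down
BK 2: (17.495,1.818) -> (15.746,0.848) [heading=29, draw]
FD 4: (15.746,0.848) -> (19.245,2.787) [heading=29, draw]
BK 6: (19.245,2.787) -> (13.997,-0.122) [heading=29, draw]
RT 30: heading 29 -> 359
FD 3: (13.997,-0.122) -> (16.997,-0.174) [heading=359, draw]
FD 16: (16.997,-0.174) -> (32.994,-0.453) [heading=359, draw]
PD: pen down
FD 4: (32.994,-0.453) -> (36.993,-0.523) [heading=359, draw]
FD 4: (36.993,-0.523) -> (40.993,-0.593) [heading=359, draw]
PU: pen up
Final: pos=(40.993,-0.593), heading=359, 8 segment(s) drawn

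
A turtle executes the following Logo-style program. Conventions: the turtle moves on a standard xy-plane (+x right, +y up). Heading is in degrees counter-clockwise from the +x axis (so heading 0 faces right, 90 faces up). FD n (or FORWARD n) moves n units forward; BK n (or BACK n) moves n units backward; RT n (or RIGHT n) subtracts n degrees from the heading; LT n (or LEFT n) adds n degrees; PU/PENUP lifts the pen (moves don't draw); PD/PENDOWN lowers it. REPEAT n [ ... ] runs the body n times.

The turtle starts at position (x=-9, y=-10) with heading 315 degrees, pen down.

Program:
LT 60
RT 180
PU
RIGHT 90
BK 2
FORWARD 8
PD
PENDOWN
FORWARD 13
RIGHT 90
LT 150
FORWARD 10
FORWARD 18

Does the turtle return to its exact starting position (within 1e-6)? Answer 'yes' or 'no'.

Answer: no

Derivation:
Executing turtle program step by step:
Start: pos=(-9,-10), heading=315, pen down
LT 60: heading 315 -> 15
RT 180: heading 15 -> 195
PU: pen up
RT 90: heading 195 -> 105
BK 2: (-9,-10) -> (-8.482,-11.932) [heading=105, move]
FD 8: (-8.482,-11.932) -> (-10.553,-4.204) [heading=105, move]
PD: pen down
PD: pen down
FD 13: (-10.553,-4.204) -> (-13.918,8.353) [heading=105, draw]
RT 90: heading 105 -> 15
LT 150: heading 15 -> 165
FD 10: (-13.918,8.353) -> (-23.577,10.941) [heading=165, draw]
FD 18: (-23.577,10.941) -> (-40.963,15.6) [heading=165, draw]
Final: pos=(-40.963,15.6), heading=165, 3 segment(s) drawn

Start position: (-9, -10)
Final position: (-40.963, 15.6)
Distance = 40.951; >= 1e-6 -> NOT closed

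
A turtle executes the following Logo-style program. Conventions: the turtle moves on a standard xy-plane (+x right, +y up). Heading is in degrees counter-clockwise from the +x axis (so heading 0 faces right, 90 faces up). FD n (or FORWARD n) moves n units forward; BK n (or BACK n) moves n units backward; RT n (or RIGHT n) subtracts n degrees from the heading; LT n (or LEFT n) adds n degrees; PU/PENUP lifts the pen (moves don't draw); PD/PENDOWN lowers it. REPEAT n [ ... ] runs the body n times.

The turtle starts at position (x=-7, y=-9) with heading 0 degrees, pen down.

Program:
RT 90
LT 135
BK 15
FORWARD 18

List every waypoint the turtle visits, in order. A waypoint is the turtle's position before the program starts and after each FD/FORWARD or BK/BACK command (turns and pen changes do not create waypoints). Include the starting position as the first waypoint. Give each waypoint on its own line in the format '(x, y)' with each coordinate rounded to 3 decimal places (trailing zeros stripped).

Executing turtle program step by step:
Start: pos=(-7,-9), heading=0, pen down
RT 90: heading 0 -> 270
LT 135: heading 270 -> 45
BK 15: (-7,-9) -> (-17.607,-19.607) [heading=45, draw]
FD 18: (-17.607,-19.607) -> (-4.879,-6.879) [heading=45, draw]
Final: pos=(-4.879,-6.879), heading=45, 2 segment(s) drawn
Waypoints (3 total):
(-7, -9)
(-17.607, -19.607)
(-4.879, -6.879)

Answer: (-7, -9)
(-17.607, -19.607)
(-4.879, -6.879)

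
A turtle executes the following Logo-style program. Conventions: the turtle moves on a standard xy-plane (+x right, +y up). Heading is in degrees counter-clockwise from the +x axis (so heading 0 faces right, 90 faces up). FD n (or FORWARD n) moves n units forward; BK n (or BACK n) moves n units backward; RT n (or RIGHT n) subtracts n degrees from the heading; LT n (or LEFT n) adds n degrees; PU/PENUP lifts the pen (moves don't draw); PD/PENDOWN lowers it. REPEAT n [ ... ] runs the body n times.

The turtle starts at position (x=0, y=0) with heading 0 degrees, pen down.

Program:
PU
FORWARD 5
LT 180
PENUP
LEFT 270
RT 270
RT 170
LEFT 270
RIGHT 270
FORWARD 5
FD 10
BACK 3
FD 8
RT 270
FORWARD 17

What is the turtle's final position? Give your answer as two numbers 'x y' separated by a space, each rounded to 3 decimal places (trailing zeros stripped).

Executing turtle program step by step:
Start: pos=(0,0), heading=0, pen down
PU: pen up
FD 5: (0,0) -> (5,0) [heading=0, move]
LT 180: heading 0 -> 180
PU: pen up
LT 270: heading 180 -> 90
RT 270: heading 90 -> 180
RT 170: heading 180 -> 10
LT 270: heading 10 -> 280
RT 270: heading 280 -> 10
FD 5: (5,0) -> (9.924,0.868) [heading=10, move]
FD 10: (9.924,0.868) -> (19.772,2.605) [heading=10, move]
BK 3: (19.772,2.605) -> (16.818,2.084) [heading=10, move]
FD 8: (16.818,2.084) -> (24.696,3.473) [heading=10, move]
RT 270: heading 10 -> 100
FD 17: (24.696,3.473) -> (21.744,20.215) [heading=100, move]
Final: pos=(21.744,20.215), heading=100, 0 segment(s) drawn

Answer: 21.744 20.215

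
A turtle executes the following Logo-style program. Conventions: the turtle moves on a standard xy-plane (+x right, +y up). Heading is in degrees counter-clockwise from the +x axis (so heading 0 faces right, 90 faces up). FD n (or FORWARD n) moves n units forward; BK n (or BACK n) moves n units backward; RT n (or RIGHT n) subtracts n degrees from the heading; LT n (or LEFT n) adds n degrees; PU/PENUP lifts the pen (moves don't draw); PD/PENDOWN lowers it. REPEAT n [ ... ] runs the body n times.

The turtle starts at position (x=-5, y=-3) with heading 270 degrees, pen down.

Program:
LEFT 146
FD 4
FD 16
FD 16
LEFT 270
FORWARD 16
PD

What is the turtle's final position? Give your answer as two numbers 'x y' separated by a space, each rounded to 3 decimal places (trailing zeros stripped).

Answer: 28.396 17.898

Derivation:
Executing turtle program step by step:
Start: pos=(-5,-3), heading=270, pen down
LT 146: heading 270 -> 56
FD 4: (-5,-3) -> (-2.763,0.316) [heading=56, draw]
FD 16: (-2.763,0.316) -> (6.184,13.581) [heading=56, draw]
FD 16: (6.184,13.581) -> (15.131,26.845) [heading=56, draw]
LT 270: heading 56 -> 326
FD 16: (15.131,26.845) -> (28.396,17.898) [heading=326, draw]
PD: pen down
Final: pos=(28.396,17.898), heading=326, 4 segment(s) drawn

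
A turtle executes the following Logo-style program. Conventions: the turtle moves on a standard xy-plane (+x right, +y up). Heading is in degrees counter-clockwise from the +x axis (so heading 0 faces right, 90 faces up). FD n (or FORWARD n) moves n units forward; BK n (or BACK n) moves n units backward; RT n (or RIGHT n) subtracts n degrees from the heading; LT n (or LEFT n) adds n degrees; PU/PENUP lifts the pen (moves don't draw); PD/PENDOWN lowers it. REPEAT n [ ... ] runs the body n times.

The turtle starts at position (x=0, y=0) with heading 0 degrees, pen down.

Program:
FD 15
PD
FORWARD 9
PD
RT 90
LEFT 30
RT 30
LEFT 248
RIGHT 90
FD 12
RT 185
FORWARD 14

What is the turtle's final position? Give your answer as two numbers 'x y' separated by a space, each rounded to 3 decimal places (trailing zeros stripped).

Answer: 22.139 -1.348

Derivation:
Executing turtle program step by step:
Start: pos=(0,0), heading=0, pen down
FD 15: (0,0) -> (15,0) [heading=0, draw]
PD: pen down
FD 9: (15,0) -> (24,0) [heading=0, draw]
PD: pen down
RT 90: heading 0 -> 270
LT 30: heading 270 -> 300
RT 30: heading 300 -> 270
LT 248: heading 270 -> 158
RT 90: heading 158 -> 68
FD 12: (24,0) -> (28.495,11.126) [heading=68, draw]
RT 185: heading 68 -> 243
FD 14: (28.495,11.126) -> (22.139,-1.348) [heading=243, draw]
Final: pos=(22.139,-1.348), heading=243, 4 segment(s) drawn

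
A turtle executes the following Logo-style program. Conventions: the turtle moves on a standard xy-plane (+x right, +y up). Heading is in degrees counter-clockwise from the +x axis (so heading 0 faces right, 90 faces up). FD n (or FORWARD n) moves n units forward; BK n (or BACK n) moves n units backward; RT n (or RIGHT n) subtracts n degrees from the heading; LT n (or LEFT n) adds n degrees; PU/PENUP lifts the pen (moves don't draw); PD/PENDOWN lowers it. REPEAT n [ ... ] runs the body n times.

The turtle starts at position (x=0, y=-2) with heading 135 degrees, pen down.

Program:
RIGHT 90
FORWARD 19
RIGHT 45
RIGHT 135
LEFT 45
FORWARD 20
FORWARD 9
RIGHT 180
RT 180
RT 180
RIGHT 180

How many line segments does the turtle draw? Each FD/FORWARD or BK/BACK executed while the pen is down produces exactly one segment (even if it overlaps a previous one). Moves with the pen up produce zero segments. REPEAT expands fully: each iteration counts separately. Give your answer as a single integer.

Answer: 3

Derivation:
Executing turtle program step by step:
Start: pos=(0,-2), heading=135, pen down
RT 90: heading 135 -> 45
FD 19: (0,-2) -> (13.435,11.435) [heading=45, draw]
RT 45: heading 45 -> 0
RT 135: heading 0 -> 225
LT 45: heading 225 -> 270
FD 20: (13.435,11.435) -> (13.435,-8.565) [heading=270, draw]
FD 9: (13.435,-8.565) -> (13.435,-17.565) [heading=270, draw]
RT 180: heading 270 -> 90
RT 180: heading 90 -> 270
RT 180: heading 270 -> 90
RT 180: heading 90 -> 270
Final: pos=(13.435,-17.565), heading=270, 3 segment(s) drawn
Segments drawn: 3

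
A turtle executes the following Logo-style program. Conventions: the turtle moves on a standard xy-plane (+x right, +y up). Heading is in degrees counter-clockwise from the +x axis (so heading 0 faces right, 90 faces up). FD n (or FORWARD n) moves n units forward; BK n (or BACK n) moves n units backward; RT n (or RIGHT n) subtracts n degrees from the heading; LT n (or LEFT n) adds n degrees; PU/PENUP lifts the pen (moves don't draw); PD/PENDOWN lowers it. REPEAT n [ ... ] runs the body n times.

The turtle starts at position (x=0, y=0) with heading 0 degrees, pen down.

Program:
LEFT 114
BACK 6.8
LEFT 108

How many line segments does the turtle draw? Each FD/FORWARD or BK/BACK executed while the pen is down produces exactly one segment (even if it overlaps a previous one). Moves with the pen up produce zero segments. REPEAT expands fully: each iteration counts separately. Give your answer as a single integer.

Executing turtle program step by step:
Start: pos=(0,0), heading=0, pen down
LT 114: heading 0 -> 114
BK 6.8: (0,0) -> (2.766,-6.212) [heading=114, draw]
LT 108: heading 114 -> 222
Final: pos=(2.766,-6.212), heading=222, 1 segment(s) drawn
Segments drawn: 1

Answer: 1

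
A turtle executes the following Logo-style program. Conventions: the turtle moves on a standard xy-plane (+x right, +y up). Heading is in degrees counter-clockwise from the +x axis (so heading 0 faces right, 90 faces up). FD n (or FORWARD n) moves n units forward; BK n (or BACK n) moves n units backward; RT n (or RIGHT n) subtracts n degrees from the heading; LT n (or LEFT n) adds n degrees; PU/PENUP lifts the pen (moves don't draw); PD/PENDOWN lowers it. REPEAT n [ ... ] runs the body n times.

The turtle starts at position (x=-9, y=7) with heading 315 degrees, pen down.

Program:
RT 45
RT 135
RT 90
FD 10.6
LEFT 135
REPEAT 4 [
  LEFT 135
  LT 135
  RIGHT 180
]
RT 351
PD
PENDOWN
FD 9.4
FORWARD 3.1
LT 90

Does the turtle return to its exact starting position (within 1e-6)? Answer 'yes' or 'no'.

Answer: no

Derivation:
Executing turtle program step by step:
Start: pos=(-9,7), heading=315, pen down
RT 45: heading 315 -> 270
RT 135: heading 270 -> 135
RT 90: heading 135 -> 45
FD 10.6: (-9,7) -> (-1.505,14.495) [heading=45, draw]
LT 135: heading 45 -> 180
REPEAT 4 [
  -- iteration 1/4 --
  LT 135: heading 180 -> 315
  LT 135: heading 315 -> 90
  RT 180: heading 90 -> 270
  -- iteration 2/4 --
  LT 135: heading 270 -> 45
  LT 135: heading 45 -> 180
  RT 180: heading 180 -> 0
  -- iteration 3/4 --
  LT 135: heading 0 -> 135
  LT 135: heading 135 -> 270
  RT 180: heading 270 -> 90
  -- iteration 4/4 --
  LT 135: heading 90 -> 225
  LT 135: heading 225 -> 0
  RT 180: heading 0 -> 180
]
RT 351: heading 180 -> 189
PD: pen down
PD: pen down
FD 9.4: (-1.505,14.495) -> (-10.789,13.025) [heading=189, draw]
FD 3.1: (-10.789,13.025) -> (-13.851,12.54) [heading=189, draw]
LT 90: heading 189 -> 279
Final: pos=(-13.851,12.54), heading=279, 3 segment(s) drawn

Start position: (-9, 7)
Final position: (-13.851, 12.54)
Distance = 7.363; >= 1e-6 -> NOT closed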